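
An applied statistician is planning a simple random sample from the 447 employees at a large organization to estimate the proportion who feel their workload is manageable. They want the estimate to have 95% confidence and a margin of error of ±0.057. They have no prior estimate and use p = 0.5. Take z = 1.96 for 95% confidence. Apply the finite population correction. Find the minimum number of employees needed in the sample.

Unadjusted: n₀ = 1.96² × 0.50 × 0.50 / 0.057² ≈ 295.60, so n₀ = 296.
Finite population correction with N = 447: n = n₀ / (1 + (n₀−1)/N) = 296 / (1 + 295/447) = 296 / 1.6600 ≈ 178.32.
Rounding up, n = 179.

179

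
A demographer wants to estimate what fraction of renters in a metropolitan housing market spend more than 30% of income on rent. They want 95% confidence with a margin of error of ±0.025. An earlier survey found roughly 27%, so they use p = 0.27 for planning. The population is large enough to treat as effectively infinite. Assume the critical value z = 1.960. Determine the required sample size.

With p = 0.27, p(1−p) = 0.1971.
n = z²·p(1−p)/E² = 1.960² × 0.1971 / 0.025² = 3.8416 × 0.1971 / 0.000625 ≈ 1211.49.
Rounding up gives n = 1212.

1212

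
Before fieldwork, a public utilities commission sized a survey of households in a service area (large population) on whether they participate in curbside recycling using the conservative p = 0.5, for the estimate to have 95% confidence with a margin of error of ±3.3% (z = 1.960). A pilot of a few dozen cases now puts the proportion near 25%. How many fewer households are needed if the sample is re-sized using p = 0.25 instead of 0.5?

Conservative (p = 0.5): n = 1.960² × 0.25 / 0.033² ≈ 881.91 → 882.
Using p = 0.25: p(1−p) = 0.1875, so n = 1.960² × 0.1875 / 0.033² ≈ 661.43 → 662.
Reduction: 882 − 662 = 220.

220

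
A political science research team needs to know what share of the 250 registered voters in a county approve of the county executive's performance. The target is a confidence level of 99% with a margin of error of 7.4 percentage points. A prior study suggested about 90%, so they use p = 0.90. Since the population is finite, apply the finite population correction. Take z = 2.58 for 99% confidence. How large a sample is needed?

Unadjusted: n₀ = 2.58² × 0.90 × 0.10 / 0.074² ≈ 109.40, so n₀ = 110.
Finite population correction with N = 250: n = n₀ / (1 + (n₀−1)/N) = 110 / (1 + 109/250) = 110 / 1.4360 ≈ 76.60.
Rounding up, n = 77.

77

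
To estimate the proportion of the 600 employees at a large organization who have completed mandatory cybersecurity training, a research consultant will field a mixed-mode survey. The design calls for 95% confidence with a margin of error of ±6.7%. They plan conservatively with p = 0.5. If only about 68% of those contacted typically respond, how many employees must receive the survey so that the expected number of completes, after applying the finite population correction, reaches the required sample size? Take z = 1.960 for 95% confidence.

233

Completed interviews needed (unadjusted): n₀ = 1.960² × 0.2500 / 0.067² ≈ 213.95 → 214.
FPC for N = 600: n = 214 / (1 + 213/600) = 214 / 1.3550 ≈ 157.93 → 158.
At a 68% response rate, contacts needed = 158 / 0.68 ≈ 232.35 → 233.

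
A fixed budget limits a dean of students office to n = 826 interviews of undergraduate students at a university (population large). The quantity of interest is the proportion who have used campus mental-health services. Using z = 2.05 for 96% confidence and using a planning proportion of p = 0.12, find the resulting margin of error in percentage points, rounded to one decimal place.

2.3

SE(p̂) = √[p(1−p)/n] = √[0.1056/826] = 0.01131.
E = z × SE = 2.05 × 0.01131 = 0.02318, or 2.3 percentage points.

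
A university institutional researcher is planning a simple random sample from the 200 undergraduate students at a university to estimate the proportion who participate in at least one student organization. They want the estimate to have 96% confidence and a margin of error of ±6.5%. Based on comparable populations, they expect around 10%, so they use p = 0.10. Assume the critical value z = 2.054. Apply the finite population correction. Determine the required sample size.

Unadjusted: n₀ = 2.054² × 0.10 × 0.90 / 0.065² ≈ 89.87, so n₀ = 90.
Finite population correction with N = 200: n = n₀ / (1 + (n₀−1)/N) = 90 / (1 + 89/200) = 90 / 1.4450 ≈ 62.28.
Rounding up, n = 63.

63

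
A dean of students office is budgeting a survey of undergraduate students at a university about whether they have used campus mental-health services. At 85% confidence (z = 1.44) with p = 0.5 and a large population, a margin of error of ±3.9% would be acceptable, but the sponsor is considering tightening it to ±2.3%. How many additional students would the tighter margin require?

639

At ±3.9%: n = 1.44² × 0.2500 / 0.039² ≈ 340.83 → 341.
At ±2.3%: n = 1.44² × 0.2500 / 0.023² ≈ 979.96 → 980.
Additional respondents: 980 − 341 = 639.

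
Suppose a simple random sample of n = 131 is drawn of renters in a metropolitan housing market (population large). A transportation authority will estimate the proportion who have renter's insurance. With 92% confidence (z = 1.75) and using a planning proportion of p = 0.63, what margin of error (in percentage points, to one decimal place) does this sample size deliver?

7.4

SE(p̂) = √[p(1−p)/n] = √[0.2331/131] = 0.04218.
E = z × SE = 1.75 × 0.04218 = 0.07382, or 7.4 percentage points.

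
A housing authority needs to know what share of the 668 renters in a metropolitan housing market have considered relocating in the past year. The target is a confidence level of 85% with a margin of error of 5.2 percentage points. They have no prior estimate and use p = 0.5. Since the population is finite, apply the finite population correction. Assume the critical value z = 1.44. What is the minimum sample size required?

Unadjusted: n₀ = 1.44² × 0.50 × 0.50 / 0.052² ≈ 191.72, so n₀ = 192.
Finite population correction with N = 668: n = n₀ / (1 + (n₀−1)/N) = 192 / (1 + 191/668) = 192 / 1.2859 ≈ 149.31.
Rounding up, n = 150.

150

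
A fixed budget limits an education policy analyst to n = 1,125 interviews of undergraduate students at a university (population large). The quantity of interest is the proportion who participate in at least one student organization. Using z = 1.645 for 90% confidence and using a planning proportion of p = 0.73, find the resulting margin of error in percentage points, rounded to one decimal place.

2.2

SE(p̂) = √[p(1−p)/n] = √[0.1971/1125] = 0.01324.
E = z × SE = 1.645 × 0.01324 = 0.02177, or 2.2 percentage points.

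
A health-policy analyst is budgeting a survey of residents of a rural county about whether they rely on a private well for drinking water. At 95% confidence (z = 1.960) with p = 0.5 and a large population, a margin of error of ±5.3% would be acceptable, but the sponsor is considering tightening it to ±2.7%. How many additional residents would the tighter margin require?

At ±5.3%: n = 1.960² × 0.2500 / 0.053² ≈ 341.90 → 342.
At ±2.7%: n = 1.960² × 0.2500 / 0.027² ≈ 1317.42 → 1318.
Additional respondents: 1318 − 342 = 976.

976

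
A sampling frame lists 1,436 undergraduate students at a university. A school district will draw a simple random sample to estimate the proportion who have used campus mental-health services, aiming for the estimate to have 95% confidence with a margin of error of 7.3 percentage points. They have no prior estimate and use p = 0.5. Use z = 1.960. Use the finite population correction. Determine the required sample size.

Unadjusted: n₀ = 1.960² × 0.50 × 0.50 / 0.073² ≈ 180.22, so n₀ = 181.
Finite population correction with N = 1,436: n = n₀ / (1 + (n₀−1)/N) = 181 / (1 + 180/1436) = 181 / 1.1253 ≈ 160.84.
Rounding up, n = 161.

161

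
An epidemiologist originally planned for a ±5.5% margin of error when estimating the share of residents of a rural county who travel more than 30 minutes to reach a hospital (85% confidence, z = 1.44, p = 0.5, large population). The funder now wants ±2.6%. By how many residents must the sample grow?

595

At ±5.5%: n = 1.44² × 0.2500 / 0.055² ≈ 171.37 → 172.
At ±2.6%: n = 1.44² × 0.2500 / 0.026² ≈ 766.86 → 767.
Additional respondents: 767 − 172 = 595.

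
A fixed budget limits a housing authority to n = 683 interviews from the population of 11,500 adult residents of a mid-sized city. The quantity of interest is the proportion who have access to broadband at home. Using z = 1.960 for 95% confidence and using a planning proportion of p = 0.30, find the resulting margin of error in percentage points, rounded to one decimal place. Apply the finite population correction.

3.3

Finite-population factor: (N−n)/(N−1) = (11500−683)/(11500−1) = 0.9407.
SE(p̂) = √[p(1−p)/n · (N−n)/(N−1)] = √[0.2100/683 × 0.9407] = 0.01701.
E = z × SE = 1.960 × 0.01701 = 0.03333 ≈ 3.3 percentage points.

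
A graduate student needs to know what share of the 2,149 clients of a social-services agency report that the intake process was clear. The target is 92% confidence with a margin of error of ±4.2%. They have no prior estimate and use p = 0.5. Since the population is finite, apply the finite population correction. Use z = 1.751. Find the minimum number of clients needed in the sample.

362

Unadjusted: n₀ = 1.751² × 0.50 × 0.50 / 0.042² ≈ 434.52, so n₀ = 435.
Finite population correction with N = 2,149: n = n₀ / (1 + (n₀−1)/N) = 435 / (1 + 434/2149) = 435 / 1.2020 ≈ 361.91.
Rounding up, n = 362.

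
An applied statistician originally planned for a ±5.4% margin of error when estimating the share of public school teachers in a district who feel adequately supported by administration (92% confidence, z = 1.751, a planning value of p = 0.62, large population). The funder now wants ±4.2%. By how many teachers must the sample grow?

At ±5.4%: n = 1.751² × 0.2356 / 0.054² ≈ 247.72 → 248.
At ±4.2%: n = 1.751² × 0.2356 / 0.042² ≈ 409.50 → 410.
Additional respondents: 410 − 248 = 162.

162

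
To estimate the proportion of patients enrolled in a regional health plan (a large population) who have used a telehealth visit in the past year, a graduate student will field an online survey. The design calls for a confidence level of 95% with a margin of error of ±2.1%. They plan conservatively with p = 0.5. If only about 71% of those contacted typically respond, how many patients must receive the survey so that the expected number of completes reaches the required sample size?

3068

For 95% confidence, z = 1.960.
Completed interviews needed: n₀ = 1.960² × 0.2500 / 0.021² ≈ 2177.78 → 2178.
At a 71% response rate, contacts needed = 2178 / 0.71 ≈ 3067.61 → 3068.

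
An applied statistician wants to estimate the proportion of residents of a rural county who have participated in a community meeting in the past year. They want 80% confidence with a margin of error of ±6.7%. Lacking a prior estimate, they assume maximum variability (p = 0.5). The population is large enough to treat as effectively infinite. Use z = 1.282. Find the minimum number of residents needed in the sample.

With p = 0.5, p(1−p) = 0.25.
n = z²·p(1−p)/E² = 1.282² × 0.2500 / 0.067² = 1.6435 × 0.2500 / 0.004489 ≈ 91.53.
Rounding up gives n = 92.

92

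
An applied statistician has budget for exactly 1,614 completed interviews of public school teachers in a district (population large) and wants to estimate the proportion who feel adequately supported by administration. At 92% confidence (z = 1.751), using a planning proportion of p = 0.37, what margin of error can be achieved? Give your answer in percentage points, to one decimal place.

2.1

SE(p̂) = √[p(1−p)/n] = √[0.2331/1614] = 0.01202.
E = z × SE = 1.751 × 0.01202 = 0.02104, or 2.1 percentage points.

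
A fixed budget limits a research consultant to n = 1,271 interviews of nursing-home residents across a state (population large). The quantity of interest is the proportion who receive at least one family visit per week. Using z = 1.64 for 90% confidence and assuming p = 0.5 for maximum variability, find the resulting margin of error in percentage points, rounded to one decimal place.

2.3

SE(p̂) = √[p(1−p)/n] = √[0.2500/1271] = 0.01402.
E = z × SE = 1.64 × 0.01402 = 0.02300, or 2.3 percentage points.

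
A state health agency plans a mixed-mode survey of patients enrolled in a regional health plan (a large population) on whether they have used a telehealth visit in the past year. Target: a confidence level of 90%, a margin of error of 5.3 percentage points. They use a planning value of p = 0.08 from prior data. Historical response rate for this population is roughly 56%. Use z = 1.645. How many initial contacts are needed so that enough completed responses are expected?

127

Completed interviews needed: n₀ = 1.645² × 0.0736 / 0.053² ≈ 70.90 → 71.
At a 56% response rate, contacts needed = 71 / 0.56 ≈ 126.79 → 127.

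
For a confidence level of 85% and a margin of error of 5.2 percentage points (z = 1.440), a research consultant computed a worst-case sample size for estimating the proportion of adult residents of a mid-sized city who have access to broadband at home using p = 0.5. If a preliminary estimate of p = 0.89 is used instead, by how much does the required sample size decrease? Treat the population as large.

Conservative (p = 0.5): n = 1.440² × 0.25 / 0.052² ≈ 191.72 → 192.
Using p = 0.89: p(1−p) = 0.0979, so n = 1.440² × 0.0979 / 0.052² ≈ 75.08 → 76.
Reduction: 192 − 76 = 116.

116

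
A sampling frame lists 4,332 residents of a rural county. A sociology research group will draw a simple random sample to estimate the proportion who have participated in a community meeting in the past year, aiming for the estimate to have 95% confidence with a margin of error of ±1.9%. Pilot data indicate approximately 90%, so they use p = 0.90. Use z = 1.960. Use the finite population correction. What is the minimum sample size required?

Unadjusted: n₀ = 1.960² × 0.90 × 0.10 / 0.019² ≈ 957.74, so n₀ = 958.
Finite population correction with N = 4,332: n = n₀ / (1 + (n₀−1)/N) = 958 / (1 + 957/4332) = 958 / 1.2209 ≈ 784.66.
Rounding up, n = 785.

785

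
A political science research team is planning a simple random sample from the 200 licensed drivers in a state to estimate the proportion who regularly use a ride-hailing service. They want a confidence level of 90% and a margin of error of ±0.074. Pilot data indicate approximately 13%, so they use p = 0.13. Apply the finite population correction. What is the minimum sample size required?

For 90% confidence, z = 1.645.
Unadjusted: n₀ = 1.645² × 0.13 × 0.87 / 0.074² ≈ 55.89, so n₀ = 56.
Finite population correction with N = 200: n = n₀ / (1 + (n₀−1)/N) = 56 / (1 + 55/200) = 56 / 1.2750 ≈ 43.92.
Rounding up, n = 44.

44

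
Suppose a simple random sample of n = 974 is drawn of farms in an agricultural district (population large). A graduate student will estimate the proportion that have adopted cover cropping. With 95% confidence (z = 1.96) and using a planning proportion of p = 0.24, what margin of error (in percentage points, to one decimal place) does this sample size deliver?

2.7

SE(p̂) = √[p(1−p)/n] = √[0.1824/974] = 0.01368.
E = z × SE = 1.96 × 0.01368 = 0.02682, or 2.7 percentage points.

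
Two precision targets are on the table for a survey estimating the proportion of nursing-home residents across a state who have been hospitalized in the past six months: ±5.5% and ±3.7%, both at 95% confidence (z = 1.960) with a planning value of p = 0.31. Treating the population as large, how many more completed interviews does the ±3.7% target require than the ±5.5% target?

At ±5.5%: n = 1.960² × 0.2139 / 0.055² ≈ 271.64 → 272.
At ±3.7%: n = 1.960² × 0.2139 / 0.037² ≈ 600.23 → 601.
Additional respondents: 601 − 272 = 329.

329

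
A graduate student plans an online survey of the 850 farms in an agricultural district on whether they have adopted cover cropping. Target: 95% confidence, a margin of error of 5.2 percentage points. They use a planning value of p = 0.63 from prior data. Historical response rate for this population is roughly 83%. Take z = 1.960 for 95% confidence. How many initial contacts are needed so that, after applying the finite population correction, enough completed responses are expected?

Completed interviews needed (unadjusted): n₀ = 1.960² × 0.2331 / 0.052² ≈ 331.17 → 332.
FPC for N = 850: n = 332 / (1 + 331/850) = 332 / 1.3894 ≈ 238.95 → 239.
At an 83% response rate, contacts needed = 239 / 0.83 ≈ 287.95 → 288.

288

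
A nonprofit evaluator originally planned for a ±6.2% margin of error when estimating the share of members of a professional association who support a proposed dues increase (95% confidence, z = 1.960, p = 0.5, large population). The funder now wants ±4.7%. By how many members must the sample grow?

At ±6.2%: n = 1.960² × 0.2500 / 0.062² ≈ 249.84 → 250.
At ±4.7%: n = 1.960² × 0.2500 / 0.047² ≈ 434.77 → 435.
Additional respondents: 435 − 250 = 185.

185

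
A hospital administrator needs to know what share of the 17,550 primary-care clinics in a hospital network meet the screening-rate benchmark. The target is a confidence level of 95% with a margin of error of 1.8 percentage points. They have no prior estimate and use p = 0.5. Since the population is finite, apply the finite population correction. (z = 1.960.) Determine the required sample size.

Unadjusted: n₀ = 1.960² × 0.50 × 0.50 / 0.018² ≈ 2964.20, so n₀ = 2965.
Finite population correction with N = 17,550: n = n₀ / (1 + (n₀−1)/N) = 2965 / (1 + 2964/17550) = 2965 / 1.1689 ≈ 2536.60.
Rounding up, n = 2537.

2537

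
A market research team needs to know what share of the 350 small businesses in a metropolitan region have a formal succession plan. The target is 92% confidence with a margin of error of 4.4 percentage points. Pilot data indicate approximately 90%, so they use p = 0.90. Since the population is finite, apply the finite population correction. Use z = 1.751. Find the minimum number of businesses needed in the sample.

Unadjusted: n₀ = 1.751² × 0.90 × 0.10 / 0.044² ≈ 142.53, so n₀ = 143.
Finite population correction with N = 350: n = n₀ / (1 + (n₀−1)/N) = 143 / (1 + 142/350) = 143 / 1.4057 ≈ 101.73.
Rounding up, n = 102.

102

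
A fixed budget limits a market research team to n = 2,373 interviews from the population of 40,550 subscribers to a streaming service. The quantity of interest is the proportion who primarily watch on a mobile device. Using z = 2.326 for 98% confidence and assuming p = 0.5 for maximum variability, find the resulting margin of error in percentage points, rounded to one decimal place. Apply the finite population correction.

2.3

Finite-population factor: (N−n)/(N−1) = (40550−2373)/(40550−1) = 0.9415.
SE(p̂) = √[p(1−p)/n · (N−n)/(N−1)] = √[0.2500/2373 × 0.9415] = 0.00996.
E = z × SE = 2.326 × 0.00996 = 0.02317 ≈ 2.3 percentage points.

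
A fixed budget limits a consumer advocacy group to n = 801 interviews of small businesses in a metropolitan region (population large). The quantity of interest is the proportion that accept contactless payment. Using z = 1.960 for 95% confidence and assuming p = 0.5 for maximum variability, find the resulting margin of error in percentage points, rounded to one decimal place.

SE(p̂) = √[p(1−p)/n] = √[0.2500/801] = 0.01767.
E = z × SE = 1.960 × 0.01767 = 0.03463, or 3.5 percentage points.

3.5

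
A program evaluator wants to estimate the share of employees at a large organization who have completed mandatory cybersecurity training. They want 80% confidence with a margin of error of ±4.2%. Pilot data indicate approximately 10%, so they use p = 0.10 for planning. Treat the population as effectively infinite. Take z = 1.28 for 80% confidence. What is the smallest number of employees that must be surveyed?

84

With p = 0.10, p(1−p) = 0.0900.
n = z²·p(1−p)/E² = 1.28² × 0.0900 / 0.042² = 1.6384 × 0.0900 / 0.001764 ≈ 83.59.
Rounding up gives n = 84.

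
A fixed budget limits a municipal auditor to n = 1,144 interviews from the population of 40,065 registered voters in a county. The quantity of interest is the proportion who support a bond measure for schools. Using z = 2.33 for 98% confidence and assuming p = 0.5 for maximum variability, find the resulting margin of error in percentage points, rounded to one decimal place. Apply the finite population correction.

3.4

Finite-population factor: (N−n)/(N−1) = (40065−1144)/(40065−1) = 0.9715.
SE(p̂) = √[p(1−p)/n · (N−n)/(N−1)] = √[0.2500/1144 × 0.9715] = 0.01457.
E = z × SE = 2.33 × 0.01457 = 0.03395 ≈ 3.4 percentage points.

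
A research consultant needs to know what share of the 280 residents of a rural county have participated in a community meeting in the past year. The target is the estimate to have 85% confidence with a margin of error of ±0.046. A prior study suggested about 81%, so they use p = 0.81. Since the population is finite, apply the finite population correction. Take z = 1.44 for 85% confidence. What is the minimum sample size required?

99

Unadjusted: n₀ = 1.44² × 0.81 × 0.19 / 0.046² ≈ 150.82, so n₀ = 151.
Finite population correction with N = 280: n = n₀ / (1 + (n₀−1)/N) = 151 / (1 + 150/280) = 151 / 1.5357 ≈ 98.33.
Rounding up, n = 99.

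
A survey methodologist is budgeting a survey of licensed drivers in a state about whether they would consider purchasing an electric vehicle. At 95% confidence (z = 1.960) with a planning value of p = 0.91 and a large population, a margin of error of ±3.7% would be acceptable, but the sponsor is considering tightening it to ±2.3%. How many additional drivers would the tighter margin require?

At ±3.7%: n = 1.960² × 0.0819 / 0.037² ≈ 229.82 → 230.
At ±2.3%: n = 1.960² × 0.0819 / 0.023² ≈ 594.76 → 595.
Additional respondents: 595 − 230 = 365.

365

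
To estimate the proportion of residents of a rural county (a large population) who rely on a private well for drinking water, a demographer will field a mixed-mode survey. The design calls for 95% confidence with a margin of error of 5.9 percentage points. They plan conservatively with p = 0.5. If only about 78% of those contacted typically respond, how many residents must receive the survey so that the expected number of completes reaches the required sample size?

354

For 95% confidence, z = 1.96.
Completed interviews needed: n₀ = 1.96² × 0.2500 / 0.059² ≈ 275.90 → 276.
At a 78% response rate, contacts needed = 276 / 0.78 ≈ 353.85 → 354.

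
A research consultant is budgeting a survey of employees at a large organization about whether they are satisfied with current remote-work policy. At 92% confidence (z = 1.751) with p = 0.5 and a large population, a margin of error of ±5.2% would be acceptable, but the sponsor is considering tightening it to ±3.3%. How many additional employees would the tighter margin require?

At ±5.2%: n = 1.751² × 0.2500 / 0.052² ≈ 283.47 → 284.
At ±3.3%: n = 1.751² × 0.2500 / 0.033² ≈ 703.86 → 704.
Additional respondents: 704 − 284 = 420.

420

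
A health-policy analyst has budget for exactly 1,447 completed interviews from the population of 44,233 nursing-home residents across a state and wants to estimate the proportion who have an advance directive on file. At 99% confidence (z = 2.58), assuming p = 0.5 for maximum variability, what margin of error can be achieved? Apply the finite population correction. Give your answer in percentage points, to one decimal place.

Finite-population factor: (N−n)/(N−1) = (44233−1447)/(44233−1) = 0.9673.
SE(p̂) = √[p(1−p)/n · (N−n)/(N−1)] = √[0.2500/1447 × 0.9673] = 0.01293.
E = z × SE = 2.58 × 0.01293 = 0.03335 ≈ 3.3 percentage points.

3.3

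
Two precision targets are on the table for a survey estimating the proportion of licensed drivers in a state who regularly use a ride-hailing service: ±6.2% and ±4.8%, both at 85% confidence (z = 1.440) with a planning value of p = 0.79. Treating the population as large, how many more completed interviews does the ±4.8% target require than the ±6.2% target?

60

At ±6.2%: n = 1.440² × 0.1659 / 0.062² ≈ 89.49 → 90.
At ±4.8%: n = 1.440² × 0.1659 / 0.048² ≈ 149.31 → 150.
Additional respondents: 150 − 90 = 60.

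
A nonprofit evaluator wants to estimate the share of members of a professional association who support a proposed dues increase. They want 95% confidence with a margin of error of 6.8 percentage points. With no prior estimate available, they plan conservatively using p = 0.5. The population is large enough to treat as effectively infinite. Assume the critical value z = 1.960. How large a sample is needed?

With p = 0.5, p(1−p) = 0.25.
n = z²·p(1−p)/E² = 1.960² × 0.2500 / 0.068² = 3.8416 × 0.2500 / 0.004624 ≈ 207.70.
Rounding up gives n = 208.

208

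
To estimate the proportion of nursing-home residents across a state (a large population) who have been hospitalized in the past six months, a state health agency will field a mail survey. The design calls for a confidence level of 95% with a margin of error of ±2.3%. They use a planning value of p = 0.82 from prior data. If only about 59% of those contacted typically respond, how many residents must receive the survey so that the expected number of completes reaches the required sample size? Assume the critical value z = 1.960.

Completed interviews needed: n₀ = 1.960² × 0.1476 / 0.023² ≈ 1071.87 → 1072.
At a 59% response rate, contacts needed = 1072 / 0.59 ≈ 1816.95 → 1817.

1817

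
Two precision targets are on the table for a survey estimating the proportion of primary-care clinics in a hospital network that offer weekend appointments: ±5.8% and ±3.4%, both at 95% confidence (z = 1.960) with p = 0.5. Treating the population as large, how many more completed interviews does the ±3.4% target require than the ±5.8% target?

At ±5.8%: n = 1.960² × 0.2500 / 0.058² ≈ 285.49 → 286.
At ±3.4%: n = 1.960² × 0.2500 / 0.034² ≈ 830.80 → 831.
Additional respondents: 831 − 286 = 545.

545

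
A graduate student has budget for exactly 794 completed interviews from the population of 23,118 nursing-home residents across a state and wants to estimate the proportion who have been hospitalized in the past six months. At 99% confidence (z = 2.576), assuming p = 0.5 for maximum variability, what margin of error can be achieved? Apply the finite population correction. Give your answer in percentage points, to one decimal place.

4.5

Finite-population factor: (N−n)/(N−1) = (23118−794)/(23118−1) = 0.9657.
SE(p̂) = √[p(1−p)/n · (N−n)/(N−1)] = √[0.2500/794 × 0.9657] = 0.01744.
E = z × SE = 2.576 × 0.01744 = 0.04492 ≈ 4.5 percentage points.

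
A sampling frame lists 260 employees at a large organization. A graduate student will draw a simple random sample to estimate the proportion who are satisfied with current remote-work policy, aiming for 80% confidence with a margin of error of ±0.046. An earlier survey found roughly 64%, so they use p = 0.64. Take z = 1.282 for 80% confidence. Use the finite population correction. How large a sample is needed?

Unadjusted: n₀ = 1.282² × 0.64 × 0.36 / 0.046² ≈ 178.95, so n₀ = 179.
Finite population correction with N = 260: n = n₀ / (1 + (n₀−1)/N) = 179 / (1 + 178/260) = 179 / 1.6846 ≈ 106.26.
Rounding up, n = 107.

107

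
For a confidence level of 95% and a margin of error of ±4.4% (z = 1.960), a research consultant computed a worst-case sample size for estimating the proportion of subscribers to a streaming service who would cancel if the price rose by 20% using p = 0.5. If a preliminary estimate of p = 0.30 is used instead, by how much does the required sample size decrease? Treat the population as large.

80

Conservative (p = 0.5): n = 1.960² × 0.25 / 0.044² ≈ 496.07 → 497.
Using p = 0.30: p(1−p) = 0.2100, so n = 1.960² × 0.2100 / 0.044² ≈ 416.70 → 417.
Reduction: 497 − 417 = 80.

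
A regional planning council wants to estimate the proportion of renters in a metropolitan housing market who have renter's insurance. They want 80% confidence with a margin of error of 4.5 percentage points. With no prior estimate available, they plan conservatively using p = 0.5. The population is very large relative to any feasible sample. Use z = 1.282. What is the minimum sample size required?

203

With p = 0.5, p(1−p) = 0.25.
n = z²·p(1−p)/E² = 1.282² × 0.2500 / 0.045² = 1.6435 × 0.2500 / 0.002025 ≈ 202.90.
Rounding up gives n = 203.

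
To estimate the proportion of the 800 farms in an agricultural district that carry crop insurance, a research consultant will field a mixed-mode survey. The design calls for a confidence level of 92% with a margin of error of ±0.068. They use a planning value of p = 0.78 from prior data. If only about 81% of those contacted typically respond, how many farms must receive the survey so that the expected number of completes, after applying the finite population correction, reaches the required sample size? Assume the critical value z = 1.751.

124

Completed interviews needed (unadjusted): n₀ = 1.751² × 0.1716 / 0.068² ≈ 113.78 → 114.
FPC for N = 800: n = 114 / (1 + 113/800) = 114 / 1.1412 ≈ 99.89 → 100.
At an 81% response rate, contacts needed = 100 / 0.81 ≈ 123.46 → 124.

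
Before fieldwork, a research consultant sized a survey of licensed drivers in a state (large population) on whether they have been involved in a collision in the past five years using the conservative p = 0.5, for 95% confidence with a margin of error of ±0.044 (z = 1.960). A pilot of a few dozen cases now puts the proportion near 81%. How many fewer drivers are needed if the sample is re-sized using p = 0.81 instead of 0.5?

191

Conservative (p = 0.5): n = 1.960² × 0.25 / 0.044² ≈ 496.07 → 497.
Using p = 0.81: p(1−p) = 0.1539, so n = 1.960² × 0.1539 / 0.044² ≈ 305.38 → 306.
Reduction: 497 − 306 = 191.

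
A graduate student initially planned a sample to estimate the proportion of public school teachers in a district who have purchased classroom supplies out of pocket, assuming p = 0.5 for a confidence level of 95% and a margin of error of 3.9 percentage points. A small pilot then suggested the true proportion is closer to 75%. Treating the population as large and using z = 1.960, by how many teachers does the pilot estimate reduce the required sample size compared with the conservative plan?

Conservative (p = 0.5): n = 1.960² × 0.25 / 0.039² ≈ 631.43 → 632.
Using p = 0.75: p(1−p) = 0.1875, so n = 1.960² × 0.1875 / 0.039² ≈ 473.57 → 474.
Reduction: 632 − 474 = 158.

158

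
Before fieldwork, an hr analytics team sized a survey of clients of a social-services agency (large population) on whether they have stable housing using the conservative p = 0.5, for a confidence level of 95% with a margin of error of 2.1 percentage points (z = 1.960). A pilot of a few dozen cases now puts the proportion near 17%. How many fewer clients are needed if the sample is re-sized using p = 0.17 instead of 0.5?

Conservative (p = 0.5): n = 1.960² × 0.25 / 0.021² ≈ 2177.78 → 2178.
Using p = 0.17: p(1−p) = 0.1411, so n = 1.960² × 0.1411 / 0.021² ≈ 1229.14 → 1230.
Reduction: 2178 − 1230 = 948.

948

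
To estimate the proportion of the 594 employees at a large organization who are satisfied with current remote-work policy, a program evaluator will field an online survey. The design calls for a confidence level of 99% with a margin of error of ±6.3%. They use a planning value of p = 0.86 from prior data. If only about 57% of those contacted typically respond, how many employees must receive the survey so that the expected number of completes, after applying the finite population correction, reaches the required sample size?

265

For 99% confidence, z = 2.58.
Completed interviews needed (unadjusted): n₀ = 2.58² × 0.1204 / 0.063² ≈ 201.92 → 202.
FPC for N = 594: n = 202 / (1 + 201/594) = 202 / 1.3384 ≈ 150.93 → 151.
At a 57% response rate, contacts needed = 151 / 0.57 ≈ 264.91 → 265.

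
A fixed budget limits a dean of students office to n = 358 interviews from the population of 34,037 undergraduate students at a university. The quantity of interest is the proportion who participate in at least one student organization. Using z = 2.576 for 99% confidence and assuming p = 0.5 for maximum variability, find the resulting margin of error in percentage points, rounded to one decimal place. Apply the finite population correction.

Finite-population factor: (N−n)/(N−1) = (34037−358)/(34037−1) = 0.9895.
SE(p̂) = √[p(1−p)/n · (N−n)/(N−1)] = √[0.2500/358 × 0.9895] = 0.02629.
E = z × SE = 2.576 × 0.02629 = 0.06771 ≈ 6.8 percentage points.

6.8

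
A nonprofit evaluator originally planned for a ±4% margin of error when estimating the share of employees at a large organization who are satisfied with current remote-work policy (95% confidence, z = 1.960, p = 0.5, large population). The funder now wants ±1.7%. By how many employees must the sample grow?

2723

At ±4%: n = 1.960² × 0.2500 / 0.040² ≈ 600.25 → 601.
At ±1.7%: n = 1.960² × 0.2500 / 0.017² ≈ 3323.18 → 3324.
Additional respondents: 3324 − 601 = 2723.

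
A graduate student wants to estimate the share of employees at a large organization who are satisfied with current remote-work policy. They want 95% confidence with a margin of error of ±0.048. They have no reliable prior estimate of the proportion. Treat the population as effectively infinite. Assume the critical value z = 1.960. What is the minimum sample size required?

417

With no prior estimate, use p = 0.5, giving p(1−p) = 0.25.
n = z²·p(1−p)/E² = 1.960² × 0.2500 / 0.048² = 3.8416 × 0.2500 / 0.002304 ≈ 416.84.
Rounding up gives n = 417.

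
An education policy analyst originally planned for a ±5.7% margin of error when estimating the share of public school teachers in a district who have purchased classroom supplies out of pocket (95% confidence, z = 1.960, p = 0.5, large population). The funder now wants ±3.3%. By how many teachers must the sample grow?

At ±5.7%: n = 1.960² × 0.2500 / 0.057² ≈ 295.60 → 296.
At ±3.3%: n = 1.960² × 0.2500 / 0.033² ≈ 881.91 → 882.
Additional respondents: 882 − 296 = 586.

586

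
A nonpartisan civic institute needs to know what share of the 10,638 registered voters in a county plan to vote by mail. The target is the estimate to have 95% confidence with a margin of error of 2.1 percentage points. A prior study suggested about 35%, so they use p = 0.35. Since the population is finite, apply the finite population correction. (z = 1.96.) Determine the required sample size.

1671

Unadjusted: n₀ = 1.96² × 0.35 × 0.65 / 0.021² ≈ 1981.78, so n₀ = 1982.
Finite population correction with N = 10,638: n = n₀ / (1 + (n₀−1)/N) = 1982 / (1 + 1981/10638) = 1982 / 1.1862 ≈ 1670.85.
Rounding up, n = 1671.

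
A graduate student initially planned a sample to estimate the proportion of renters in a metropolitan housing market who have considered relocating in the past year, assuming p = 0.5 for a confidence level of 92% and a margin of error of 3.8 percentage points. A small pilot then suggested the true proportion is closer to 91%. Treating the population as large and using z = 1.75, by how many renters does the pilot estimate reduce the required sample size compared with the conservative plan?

Conservative (p = 0.5): n = 1.75² × 0.25 / 0.038² ≈ 530.21 → 531.
Using p = 0.91: p(1−p) = 0.0819, so n = 1.75² × 0.0819 / 0.038² ≈ 173.70 → 174.
Reduction: 531 − 174 = 357.

357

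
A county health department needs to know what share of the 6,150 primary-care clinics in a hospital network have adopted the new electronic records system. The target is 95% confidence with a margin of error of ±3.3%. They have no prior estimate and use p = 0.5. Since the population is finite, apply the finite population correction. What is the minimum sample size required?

For 95% confidence, z = 1.96.
Unadjusted: n₀ = 1.96² × 0.50 × 0.50 / 0.033² ≈ 881.91, so n₀ = 882.
Finite population correction with N = 6,150: n = n₀ / (1 + (n₀−1)/N) = 882 / (1 + 881/6150) = 882 / 1.1433 ≈ 771.48.
Rounding up, n = 772.

772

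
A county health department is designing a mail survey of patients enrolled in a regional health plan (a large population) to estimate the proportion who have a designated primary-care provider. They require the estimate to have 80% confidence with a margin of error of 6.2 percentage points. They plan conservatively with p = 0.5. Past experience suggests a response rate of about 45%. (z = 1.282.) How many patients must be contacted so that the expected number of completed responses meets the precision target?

Completed interviews needed: n₀ = 1.282² × 0.2500 / 0.062² ≈ 106.89 → 107.
At a 45% response rate, contacts needed = 107 / 0.45 ≈ 237.78 → 238.

238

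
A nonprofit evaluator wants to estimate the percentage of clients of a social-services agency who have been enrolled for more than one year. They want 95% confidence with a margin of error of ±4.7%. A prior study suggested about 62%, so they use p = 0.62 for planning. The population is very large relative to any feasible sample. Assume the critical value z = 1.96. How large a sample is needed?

With p = 0.62, p(1−p) = 0.2356.
n = z²·p(1−p)/E² = 1.96² × 0.2356 / 0.047² = 3.8416 × 0.2356 / 0.002209 ≈ 409.72.
Rounding up gives n = 410.

410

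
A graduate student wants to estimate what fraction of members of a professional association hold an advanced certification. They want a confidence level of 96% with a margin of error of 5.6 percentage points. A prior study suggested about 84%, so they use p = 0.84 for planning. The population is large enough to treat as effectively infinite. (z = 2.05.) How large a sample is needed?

With p = 0.84, p(1−p) = 0.1344.
n = z²·p(1−p)/E² = 2.05² × 0.1344 / 0.056² = 4.2025 × 0.1344 / 0.003136 ≈ 180.11.
Rounding up gives n = 181.

181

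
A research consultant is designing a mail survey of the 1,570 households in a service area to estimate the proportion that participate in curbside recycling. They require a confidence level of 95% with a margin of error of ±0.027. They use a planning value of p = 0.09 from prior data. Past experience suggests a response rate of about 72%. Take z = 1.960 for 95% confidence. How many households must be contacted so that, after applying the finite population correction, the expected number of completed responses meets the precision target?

471

Completed interviews needed (unadjusted): n₀ = 1.960² × 0.0819 / 0.027² ≈ 431.59 → 432.
FPC for N = 1,570: n = 432 / (1 + 431/1570) = 432 / 1.2745 ≈ 338.95 → 339.
At a 72% response rate, contacts needed = 339 / 0.72 ≈ 470.83 → 471.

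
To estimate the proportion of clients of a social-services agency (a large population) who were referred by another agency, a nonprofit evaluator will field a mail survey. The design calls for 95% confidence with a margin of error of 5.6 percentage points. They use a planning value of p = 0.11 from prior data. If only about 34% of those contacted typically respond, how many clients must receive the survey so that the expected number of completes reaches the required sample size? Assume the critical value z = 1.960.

Completed interviews needed: n₀ = 1.960² × 0.0979 / 0.056² ≈ 119.93 → 120.
At a 34% response rate, contacts needed = 120 / 0.34 ≈ 352.94 → 353.

353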